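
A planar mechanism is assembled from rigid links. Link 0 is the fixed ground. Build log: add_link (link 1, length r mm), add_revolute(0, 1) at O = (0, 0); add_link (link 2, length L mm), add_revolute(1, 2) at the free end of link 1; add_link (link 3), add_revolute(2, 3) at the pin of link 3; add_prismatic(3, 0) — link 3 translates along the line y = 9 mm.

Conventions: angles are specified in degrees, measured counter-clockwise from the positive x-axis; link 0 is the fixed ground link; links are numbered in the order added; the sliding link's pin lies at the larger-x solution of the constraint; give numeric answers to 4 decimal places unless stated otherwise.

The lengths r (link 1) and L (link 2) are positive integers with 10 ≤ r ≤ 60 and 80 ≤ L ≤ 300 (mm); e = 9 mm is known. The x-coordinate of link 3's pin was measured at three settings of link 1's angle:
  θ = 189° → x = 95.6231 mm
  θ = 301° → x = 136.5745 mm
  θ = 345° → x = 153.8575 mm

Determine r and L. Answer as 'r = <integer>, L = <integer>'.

constraint per measurement: (x − r cos θ)² + (r sin θ − e)² = L²
subtracting the θ₁ and θ₂ equations cancels the r² and L² terms:
r = (x₁² − x₂²) / (2[(x₁cos θ₁ + e sin θ₁) − (x₂cos θ₂ + e sin θ₂)]) = 30.0000 → r = 30
L² = (x₁ − r cos θ₁)² + (r sin θ₁ − e)² = 15876.0011 → L = 126.0000 → L = 126
check at θ₃=345°: x = 153.8575 (printed 153.8575) ✓

r = 30, L = 126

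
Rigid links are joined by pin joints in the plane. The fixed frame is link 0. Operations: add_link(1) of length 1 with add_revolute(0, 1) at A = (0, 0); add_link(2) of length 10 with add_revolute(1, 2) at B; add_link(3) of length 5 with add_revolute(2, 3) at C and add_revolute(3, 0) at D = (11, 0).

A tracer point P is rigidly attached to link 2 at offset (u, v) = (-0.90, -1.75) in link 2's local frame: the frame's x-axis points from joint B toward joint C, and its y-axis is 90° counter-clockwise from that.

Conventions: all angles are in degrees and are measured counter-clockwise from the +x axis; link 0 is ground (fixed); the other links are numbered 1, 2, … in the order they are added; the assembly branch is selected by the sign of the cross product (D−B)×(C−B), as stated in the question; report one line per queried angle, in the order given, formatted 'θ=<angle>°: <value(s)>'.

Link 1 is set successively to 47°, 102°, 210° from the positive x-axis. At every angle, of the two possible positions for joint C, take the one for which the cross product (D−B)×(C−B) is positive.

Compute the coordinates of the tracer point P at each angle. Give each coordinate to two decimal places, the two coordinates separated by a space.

A=(0,0), D=(11.00,0)
θ=47°: B = A + 1.00·(cos47°, sin47°) = (0.6820, 0.7314)
θ=47°: |BD| = 10.3439
θ=47°: circle(B,10.00) ∩ circle(D,5.00): a=8.7973, h=4.7548
θ=47°:   candidates: C₊=(9.7934,4.8522) cross=49.183; C₋=(9.1211,-4.6335) cross=-49.183
θ=47°:   branch + wants cross > 0 → take C=(9.7934,4.8522) (cross=49.183)
θ=47°: ex = (C−B)/|BC| = (0.9111,0.4121); ey = (-0.4121,0.9111)
θ=47°: P = B + -0.90·ex + -1.75·ey = (0.5831,-1.2340)
θ=102°: B = A + 1.00·(cos102°, sin102°) = (-0.2079, 0.9781)
θ=102°: |BD| = 11.2505
θ=102°: circle(B,10.00) ∩ circle(D,5.00): a=8.9584, h=4.4437
θ=102°:   candidates: C₊=(9.1029,4.6261) cross=49.994; C₋=(8.3303,-4.2276) cross=-49.994
θ=102°:   branch + wants cross > 0 → take C=(9.1029,4.6261) (cross=49.994)
θ=102°: ex = (C−B)/|BC| = (0.9311,0.3648); ey = (-0.3648,0.9311)
θ=102°: P = B + -0.90·ex + -1.75·ey = (-0.4075,-0.9796)
θ=210°: B = A + 1.00·(cos210°, sin210°) = (-0.8660, -0.5000)
θ=210°: |BD| = 11.8766
θ=210°: circle(B,10.00) ∩ circle(D,5.00): a=9.0958, h=4.1554
θ=210°:   candidates: C₊=(8.0467,4.0346) cross=49.352; C₋=(8.3966,-4.2688) cross=-49.352
θ=210°:   branch + wants cross > 0 → take C=(8.0467,4.0346) (cross=49.352)
θ=210°: ex = (C−B)/|BC| = (0.8913,0.4535); ey = (-0.4535,0.8913)
θ=210°: P = B + -0.90·ex + -1.75·ey = (-0.8746,-2.4678)

θ=47°: 0.58 -1.23
θ=102°: -0.41 -0.98
θ=210°: -0.87 -2.47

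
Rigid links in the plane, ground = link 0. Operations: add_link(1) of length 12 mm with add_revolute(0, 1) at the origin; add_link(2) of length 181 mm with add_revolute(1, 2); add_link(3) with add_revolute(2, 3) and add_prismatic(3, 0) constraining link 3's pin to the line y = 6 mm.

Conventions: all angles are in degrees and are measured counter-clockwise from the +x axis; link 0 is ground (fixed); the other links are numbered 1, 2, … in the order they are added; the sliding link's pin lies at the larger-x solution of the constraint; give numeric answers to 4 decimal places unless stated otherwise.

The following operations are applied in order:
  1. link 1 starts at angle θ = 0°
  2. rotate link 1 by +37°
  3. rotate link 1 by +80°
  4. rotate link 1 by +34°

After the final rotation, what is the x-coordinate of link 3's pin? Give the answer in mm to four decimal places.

geometry: r = 12 mm, L = 181 mm, e = 6 mm; θ starts at 0°
rotate link 1 by +37°: θ ← 0° +37° = 37°
rotate link 1 by +80°: θ ← 37° +80° = 117°
rotate link 1 by +34°: θ ← 117° +34° = 151°
crank pin P = (r cos θ, r sin θ) = (-10.495436, 5.817715)
h = r sin θ − e = 5.817715 − 6 = -0.182285
x = r cos θ + √(L² − h²) = -10.495436 + 180.999908 = 170.504472

170.5045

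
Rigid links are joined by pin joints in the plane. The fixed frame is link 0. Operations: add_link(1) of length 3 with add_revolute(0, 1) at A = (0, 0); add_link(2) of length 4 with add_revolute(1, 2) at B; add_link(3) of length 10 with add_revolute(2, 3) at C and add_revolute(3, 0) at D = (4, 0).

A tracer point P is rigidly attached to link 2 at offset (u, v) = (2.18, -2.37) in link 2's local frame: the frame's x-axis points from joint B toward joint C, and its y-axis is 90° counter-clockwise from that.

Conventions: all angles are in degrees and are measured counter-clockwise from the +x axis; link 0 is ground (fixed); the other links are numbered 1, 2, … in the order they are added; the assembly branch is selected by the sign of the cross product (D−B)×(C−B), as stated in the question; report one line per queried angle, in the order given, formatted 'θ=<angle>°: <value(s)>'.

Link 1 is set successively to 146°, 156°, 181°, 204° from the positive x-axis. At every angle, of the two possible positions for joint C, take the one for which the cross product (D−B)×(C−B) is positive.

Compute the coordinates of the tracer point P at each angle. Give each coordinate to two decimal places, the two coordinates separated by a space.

A=(0,0), D=(4.00,0)
θ=146°: B = A + 3.00·(cos146°, sin146°) = (-2.4871, 1.6776)
θ=146°: |BD| = 6.7005
θ=146°: circle(B,4.00) ∩ circle(D,10.00): a=-2.9179, h=2.7360
θ=146°:   candidates: C₊=(-4.6271,5.0570) cross=18.333; C₋=(-5.9971,-0.2407) cross=-18.333
θ=146°:   branch + wants cross > 0 → take C=(-4.6271,5.0570) (cross=18.333)
θ=146°: ex = (C−B)/|BC| = (-0.5350,0.8449); ey = (-0.8449,-0.5350)
θ=146°: P = B + 2.18·ex + -2.37·ey = (-1.6511,4.7873)
θ=156°: B = A + 3.00·(cos156°, sin156°) = (-2.7406, 1.2202)
θ=156°: |BD| = 6.8502
θ=156°: circle(B,4.00) ∩ circle(D,10.00): a=-2.7061, h=2.9457
θ=156°:   candidates: C₊=(-4.8788,4.6008) cross=20.178; C₋=(-5.9282,-1.1963) cross=-20.178
θ=156°:   branch + wants cross > 0 → take C=(-4.8788,4.6008) (cross=20.178)
θ=156°: ex = (C−B)/|BC| = (-0.5345,0.8451); ey = (-0.8451,-0.5345)
θ=156°: P = B + 2.18·ex + -2.37·ey = (-1.9029,4.3295)
θ=181°: B = A + 3.00·(cos181°, sin181°) = (-2.9995, -0.0524)
θ=181°: |BD| = 6.9997
θ=181°: circle(B,4.00) ∩ circle(D,10.00): a=-2.5004, h=3.1222
θ=181°:   candidates: C₊=(-5.5232,3.0511) cross=21.855; C₋=(-5.4765,-3.1932) cross=-21.855
θ=181°:   branch + wants cross > 0 → take C=(-5.5232,3.0511) (cross=21.855)
θ=181°: ex = (C−B)/|BC| = (-0.6309,0.7759); ey = (-0.7759,-0.6309)
θ=181°: P = B + 2.18·ex + -2.37·ey = (-2.5361,3.1343)
θ=204°: B = A + 3.00·(cos204°, sin204°) = (-2.7406, -1.2202)
θ=204°: |BD| = 6.8502
θ=204°: circle(B,4.00) ∩ circle(D,10.00): a=-2.7061, h=2.9457
θ=204°:   candidates: C₊=(-5.9282,1.1963) cross=20.178; C₋=(-4.8788,-4.6008) cross=-20.178
θ=204°:   branch + wants cross > 0 → take C=(-5.9282,1.1963) (cross=20.178)
θ=204°: ex = (C−B)/|BC| = (-0.7969,0.6041); ey = (-0.6041,-0.7969)
θ=204°: P = B + 2.18·ex + -2.37·ey = (-3.0461,1.9854)

θ=146°: -1.65 4.79
θ=156°: -1.90 4.33
θ=181°: -2.54 3.13
θ=204°: -3.05 1.99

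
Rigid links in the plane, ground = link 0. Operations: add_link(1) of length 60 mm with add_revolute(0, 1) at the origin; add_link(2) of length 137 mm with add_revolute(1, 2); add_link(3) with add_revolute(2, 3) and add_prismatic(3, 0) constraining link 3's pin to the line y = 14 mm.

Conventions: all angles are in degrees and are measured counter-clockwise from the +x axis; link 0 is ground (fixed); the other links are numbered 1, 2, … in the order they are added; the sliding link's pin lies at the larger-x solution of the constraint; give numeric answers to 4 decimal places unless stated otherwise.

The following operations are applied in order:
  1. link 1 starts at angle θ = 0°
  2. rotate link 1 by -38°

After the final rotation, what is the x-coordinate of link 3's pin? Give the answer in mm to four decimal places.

geometry: r = 60 mm, L = 137 mm, e = 14 mm; θ starts at 0°
rotate link 1 by -38°: θ ← 0° -38° = -38°
crank pin P = (r cos θ, r sin θ) = (47.280645, -36.939689)
h = r sin θ − e = -36.939689 − 14 = -50.939689
x = r cos θ + √(L² − h²) = 47.280645 + 127.177624 = 174.458270

174.4583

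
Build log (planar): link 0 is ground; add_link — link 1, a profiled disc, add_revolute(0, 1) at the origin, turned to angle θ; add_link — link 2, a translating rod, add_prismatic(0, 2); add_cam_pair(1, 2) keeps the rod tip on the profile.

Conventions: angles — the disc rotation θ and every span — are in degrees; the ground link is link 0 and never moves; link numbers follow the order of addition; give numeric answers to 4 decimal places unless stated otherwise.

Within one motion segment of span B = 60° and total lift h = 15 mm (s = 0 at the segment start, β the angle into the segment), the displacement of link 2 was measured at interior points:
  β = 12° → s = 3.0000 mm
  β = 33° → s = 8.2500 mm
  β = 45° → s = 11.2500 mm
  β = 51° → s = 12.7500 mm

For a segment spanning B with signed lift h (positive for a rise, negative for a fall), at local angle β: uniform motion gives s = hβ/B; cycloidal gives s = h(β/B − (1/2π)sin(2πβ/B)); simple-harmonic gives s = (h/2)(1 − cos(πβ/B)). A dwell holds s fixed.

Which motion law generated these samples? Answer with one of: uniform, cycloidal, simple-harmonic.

candidates at β/B = r: uniform s = h·r (linear in β); cycloidal s = h·(r − sin(2πr)/(2π)); simple-harmonic s = (h/2)(1 − cos(πr))
β=12°: printed 3.0000 | uniform 3.0000, cycloidal 0.7295, simple-harmonic 1.4324
β=33°: printed 8.2500 | uniform 8.2500, cycloidal 8.9877, simple-harmonic 8.6733
β=45°: printed 11.2500 | uniform 11.2500, cycloidal 13.6373, simple-harmonic 12.8033
β=51°: printed 12.7500 | uniform 12.7500, cycloidal 14.6814, simple-harmonic 14.1825
only one law matches every sample → uniform

uniform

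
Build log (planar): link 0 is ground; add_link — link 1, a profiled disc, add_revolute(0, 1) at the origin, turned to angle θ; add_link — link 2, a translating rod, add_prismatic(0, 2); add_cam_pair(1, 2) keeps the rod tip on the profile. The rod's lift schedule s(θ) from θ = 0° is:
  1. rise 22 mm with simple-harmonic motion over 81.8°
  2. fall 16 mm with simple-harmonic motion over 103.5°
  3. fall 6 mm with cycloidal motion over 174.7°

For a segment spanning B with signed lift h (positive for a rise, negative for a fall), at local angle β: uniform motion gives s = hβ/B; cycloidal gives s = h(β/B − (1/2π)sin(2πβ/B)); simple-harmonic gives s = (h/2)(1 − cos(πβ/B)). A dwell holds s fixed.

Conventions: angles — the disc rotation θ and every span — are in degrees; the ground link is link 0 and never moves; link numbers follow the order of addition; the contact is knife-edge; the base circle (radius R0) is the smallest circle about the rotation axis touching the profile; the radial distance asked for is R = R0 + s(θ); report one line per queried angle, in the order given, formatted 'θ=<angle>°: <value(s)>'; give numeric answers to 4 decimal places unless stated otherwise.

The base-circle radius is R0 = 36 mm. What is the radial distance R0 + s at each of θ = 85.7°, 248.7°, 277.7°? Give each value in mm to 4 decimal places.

seg 1 [0°–81.8°] simple-harmonic, h=22: full span → s += 22 → s = 22.0000
seg 2 [81.8°–185.3°] simple-harmonic, h=-16: θ=85.7° here. β=3.9, B=103.5. -16/2·(1 − cos(π·0.0377)) = -0.0560 → s = 21.9440
seg 2 [81.8°–185.3°] simple-harmonic, h=-16: full span → s += -16 → s = 6.0000
seg 3 [185.3°–360°] cycloidal, h=-6: θ=248.7° here. β=63.4, B=174.7. -6·(0.3629 − sin(2π·0.3629)/(2π)) = -1.4529 → s = 4.5471
seg 3 [185.3°–360°] cycloidal, h=-6: θ=277.7° here. β=92.4, B=174.7. -6·(0.5289 − sin(2π·0.5289)/(2π)) = -3.3459 → s = 2.6541
θ=85.7°: R = R0 + s = 36 + 21.9440 = 57.9440
θ=248.7°: R = R0 + s = 36 + 4.5471 = 40.5471
θ=277.7°: R = R0 + s = 36 + 2.6541 = 38.6541

θ=85.7°: 57.9440
θ=248.7°: 40.5471
θ=277.7°: 38.6541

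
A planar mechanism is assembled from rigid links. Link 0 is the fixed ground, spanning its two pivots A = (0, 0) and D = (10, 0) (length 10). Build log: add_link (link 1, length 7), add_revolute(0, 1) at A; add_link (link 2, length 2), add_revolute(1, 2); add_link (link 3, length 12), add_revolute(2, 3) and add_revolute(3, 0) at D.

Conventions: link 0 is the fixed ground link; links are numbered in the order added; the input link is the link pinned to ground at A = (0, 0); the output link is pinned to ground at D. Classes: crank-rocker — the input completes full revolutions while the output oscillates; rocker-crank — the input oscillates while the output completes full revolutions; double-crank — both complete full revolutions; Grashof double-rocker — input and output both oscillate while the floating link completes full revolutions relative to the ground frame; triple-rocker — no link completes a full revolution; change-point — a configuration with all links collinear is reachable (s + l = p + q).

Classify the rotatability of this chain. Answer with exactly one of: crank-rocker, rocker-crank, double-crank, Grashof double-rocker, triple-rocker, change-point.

lengths: ground=10, input=7, coupler=2, output=12
sorted: s=2 (shortest), l=12 (longest), p+q=17
s + l = 14 vs p + q = 17
s + l < p + q (Grashof) with shortest = coupler link → Grashof double-rocker

Grashof double-rocker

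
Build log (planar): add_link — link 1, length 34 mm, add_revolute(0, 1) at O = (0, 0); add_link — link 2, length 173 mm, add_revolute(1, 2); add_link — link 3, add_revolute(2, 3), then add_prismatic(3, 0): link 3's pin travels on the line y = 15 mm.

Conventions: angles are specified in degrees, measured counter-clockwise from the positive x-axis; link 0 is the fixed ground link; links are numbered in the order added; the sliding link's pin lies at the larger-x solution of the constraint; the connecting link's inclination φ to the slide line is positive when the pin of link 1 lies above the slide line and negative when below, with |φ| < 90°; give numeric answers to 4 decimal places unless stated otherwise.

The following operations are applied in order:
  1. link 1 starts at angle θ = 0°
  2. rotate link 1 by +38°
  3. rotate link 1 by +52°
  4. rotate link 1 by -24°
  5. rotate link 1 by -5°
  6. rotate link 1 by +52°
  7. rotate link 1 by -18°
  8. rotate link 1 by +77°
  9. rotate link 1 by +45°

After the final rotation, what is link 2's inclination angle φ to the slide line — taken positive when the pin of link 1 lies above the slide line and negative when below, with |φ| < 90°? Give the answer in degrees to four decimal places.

geometry: r = 34 mm, L = 173 mm, e = 15 mm; θ starts at 0°
rotate link 1 by +38°: θ ← 0° +38° = 38°
rotate link 1 by +52°: θ ← 38° +52° = 90°
rotate link 1 by -24°: θ ← 90° -24° = 66°
rotate link 1 by -5°: θ ← 66° -5° = 61°
rotate link 1 by +52°: θ ← 61° +52° = 113°
rotate link 1 by -18°: θ ← 113° -18° = 95°
rotate link 1 by +77°: θ ← 95° +77° = 172°
rotate link 1 by +45°: θ ← 172° +45° = 217°
h = r sin θ − e = -20.461711 − 15 = -35.461711
sin φ = h / L = -35.461711 / 173 = -0.20498099
φ = arcsin(-0.20498099) = -11.828386°

-11.8284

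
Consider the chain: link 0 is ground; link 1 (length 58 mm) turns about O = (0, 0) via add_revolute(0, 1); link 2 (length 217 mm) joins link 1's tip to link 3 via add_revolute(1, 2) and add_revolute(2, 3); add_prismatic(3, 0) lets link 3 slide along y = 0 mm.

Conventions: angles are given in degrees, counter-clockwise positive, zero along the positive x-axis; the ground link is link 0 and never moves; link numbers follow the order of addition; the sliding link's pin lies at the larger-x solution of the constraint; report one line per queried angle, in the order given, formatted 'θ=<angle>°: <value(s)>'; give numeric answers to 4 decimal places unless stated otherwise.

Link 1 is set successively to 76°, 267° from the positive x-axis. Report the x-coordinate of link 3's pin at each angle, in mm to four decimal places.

geometry: r = 58 mm, L = 217 mm, e = 0 mm
θ=76°: crank pin P = (r cos θ, r sin θ) = (14.031470, 56.277152)
θ=76°: h = r sin θ − e = 56.277152 − 0 = 56.277152
θ=76°: x = r cos θ + √(L² − h²) = 14.031470 + 209.575481 = 223.606951
θ=267°: crank pin P = (r cos θ, r sin θ) = (-3.035485, -57.920513)
θ=267°: h = r sin θ − e = -57.920513 − 0 = -57.920513
θ=267°: x = r cos θ + √(L² − h²) = -3.035485 + 209.127268 = 206.091782

θ=76°: 223.6070
θ=267°: 206.0918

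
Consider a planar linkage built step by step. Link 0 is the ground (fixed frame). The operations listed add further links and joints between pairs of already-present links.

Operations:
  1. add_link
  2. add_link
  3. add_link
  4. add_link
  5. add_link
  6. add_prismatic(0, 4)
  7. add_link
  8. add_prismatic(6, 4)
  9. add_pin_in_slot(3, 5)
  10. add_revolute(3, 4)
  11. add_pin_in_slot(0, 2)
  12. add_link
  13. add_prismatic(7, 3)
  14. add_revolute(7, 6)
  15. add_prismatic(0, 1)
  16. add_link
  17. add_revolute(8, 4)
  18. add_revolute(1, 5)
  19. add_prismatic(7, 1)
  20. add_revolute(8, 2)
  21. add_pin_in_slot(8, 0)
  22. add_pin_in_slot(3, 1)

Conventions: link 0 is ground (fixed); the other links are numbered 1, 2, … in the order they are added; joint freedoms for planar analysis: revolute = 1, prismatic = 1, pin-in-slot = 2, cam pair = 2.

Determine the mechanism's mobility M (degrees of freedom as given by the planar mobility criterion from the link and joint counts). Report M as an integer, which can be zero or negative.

ground; <1,0,0>
#1 <2,0,0>
#2 <3,0,0>
#3 <4,0,0>
#4 <5,0,0>
#5 <6,0,0>
P:0↔4 J1 <6,1,0>
#6 <7,1,0>
P:6↔4 J1 <7,2,0>
PS:3↔5 J2 <7,2,1>
R:3↔4 J1 <7,3,1>
PS:0↔2 J2 <7,3,2>
#7 <8,3,2>
P:7↔3 J1 <8,4,2>
R:7↔6 J1 <8,5,2>
P:0↔1 J1 <8,6,2>
#8 <9,6,2>
R:8↔4 J1 <9,7,2>
R:1↔5 J1 <9,8,2>
P:7↔1 J1 <9,9,2>
R:8↔2 J1 <9,10,2>
PS:8↔0 J2 <9,10,3>
PS:3↔1 J2 <9,10,4>
3×8 − 2×10 − 1×4 = 0

M = 0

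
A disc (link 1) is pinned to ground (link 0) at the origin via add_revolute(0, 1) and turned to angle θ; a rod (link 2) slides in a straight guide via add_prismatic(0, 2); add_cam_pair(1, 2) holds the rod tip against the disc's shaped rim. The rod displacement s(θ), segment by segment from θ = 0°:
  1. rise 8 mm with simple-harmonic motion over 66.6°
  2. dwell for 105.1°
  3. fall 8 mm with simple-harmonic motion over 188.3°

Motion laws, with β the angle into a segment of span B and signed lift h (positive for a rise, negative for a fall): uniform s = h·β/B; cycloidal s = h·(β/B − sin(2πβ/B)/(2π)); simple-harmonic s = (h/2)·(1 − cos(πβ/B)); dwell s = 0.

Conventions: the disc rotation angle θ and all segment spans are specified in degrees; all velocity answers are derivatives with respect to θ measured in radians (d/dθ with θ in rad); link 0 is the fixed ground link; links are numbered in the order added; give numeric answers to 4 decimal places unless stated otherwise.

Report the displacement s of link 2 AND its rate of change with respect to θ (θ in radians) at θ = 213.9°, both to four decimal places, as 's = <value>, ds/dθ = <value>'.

segment 1 (0° to 66.6°, simple-harmonic, h = 8) is passed completely: s = 0.0000 + (8) = 8.0000
segment 2 (66.6° to 171.7°, dwell): s unchanged at 8.0000
θ = 213.9° falls in segment 3 (171.7° to 360°, simple-harmonic, h = -8): β = 213.9 − 171.7 = 42.2°, B = 188.3°; Δs = -8/2·(1 − cos(π·0.2241)) = -0.9511; s = 8.0000 − 0.9511 = 7.0489
velocity in seg [171.7°–360°] (simple-harmonic), θ in radians: β = 42.2° = 0.7365 rad, B = 188.3° = 3.2865 rad; ds/dθ = (πh/(2B)) sin(πβ/B) = (π·(-8)/(2·3.2865)) sin(π·0.2241) = -2.475150 mm/rad

s = 7.0489, ds/dθ = -2.4752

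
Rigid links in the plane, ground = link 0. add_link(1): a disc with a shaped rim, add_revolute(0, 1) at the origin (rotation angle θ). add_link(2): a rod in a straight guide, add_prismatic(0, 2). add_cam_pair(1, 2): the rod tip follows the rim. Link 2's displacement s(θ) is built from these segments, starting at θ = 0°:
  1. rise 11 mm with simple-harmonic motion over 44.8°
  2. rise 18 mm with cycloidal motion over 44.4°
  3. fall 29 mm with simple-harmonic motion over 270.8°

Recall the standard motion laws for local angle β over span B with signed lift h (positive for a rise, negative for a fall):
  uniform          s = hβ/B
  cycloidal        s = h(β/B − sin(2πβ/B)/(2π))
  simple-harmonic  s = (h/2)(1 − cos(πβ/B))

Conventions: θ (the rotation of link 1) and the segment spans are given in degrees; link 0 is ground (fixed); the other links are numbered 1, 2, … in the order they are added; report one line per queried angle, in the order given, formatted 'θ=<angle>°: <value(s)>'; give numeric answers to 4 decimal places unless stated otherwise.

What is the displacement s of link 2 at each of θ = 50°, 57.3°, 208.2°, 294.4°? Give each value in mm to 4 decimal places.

segment 1 (0° to 44.8°, simple-harmonic, h = 11) is passed completely: s = 0.0000 + (11) = 11.0000
θ = 50° falls in segment 2 (44.8° to 89.2°, cycloidal, h = 18): β = 50 − 44.8 = 5.2°, B = 44.4°; Δs = 18·(0.1171 − sin(2π·0.1171)/(2π)) = 0.1852; s = 11.0000 + 0.1852 = 11.1852
θ = 57.3° falls in segment 2 (44.8° to 89.2°, cycloidal, h = 18): β = 57.3 − 44.8 = 12.5°, B = 44.4°; Δs = 18·(0.2815 − sin(2π·0.2815)/(2π)) = 2.2588; s = 11.0000 + 2.2588 = 13.2588
segment 2 (44.8° to 89.2°, cycloidal, h = 18) is passed completely: s = 11.0000 + (18) = 29.0000
θ = 208.2° falls in segment 3 (89.2° to 360°, simple-harmonic, h = -29): β = 208.2 − 89.2 = 119°, B = 270.8°; Δs = -29/2·(1 − cos(π·0.4394)) = -11.7579; s = 29.0000 − 11.7579 = 17.2421
θ = 294.4° falls in segment 3 (89.2° to 360°, simple-harmonic, h = -29): β = 294.4 − 89.2 = 205.2°, B = 270.8°; Δs = -29/2·(1 − cos(π·0.7578)) = -24.9998; s = 29.0000 − 24.9998 = 4.0002

θ=50°: 11.1852
θ=57.3°: 13.2588
θ=208.2°: 17.2421
θ=294.4°: 4.0002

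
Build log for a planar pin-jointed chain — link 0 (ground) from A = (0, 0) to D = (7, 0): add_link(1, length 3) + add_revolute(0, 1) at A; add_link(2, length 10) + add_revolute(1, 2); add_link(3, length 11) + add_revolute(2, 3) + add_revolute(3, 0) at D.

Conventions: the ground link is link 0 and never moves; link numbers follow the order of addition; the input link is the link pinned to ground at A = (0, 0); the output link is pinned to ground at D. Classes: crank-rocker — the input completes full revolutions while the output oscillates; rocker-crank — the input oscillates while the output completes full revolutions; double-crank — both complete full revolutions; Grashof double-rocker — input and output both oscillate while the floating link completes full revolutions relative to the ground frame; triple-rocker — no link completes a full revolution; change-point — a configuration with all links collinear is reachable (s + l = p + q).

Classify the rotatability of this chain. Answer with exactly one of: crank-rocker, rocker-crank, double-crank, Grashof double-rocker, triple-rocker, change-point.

lengths: ground=7, input=3, coupler=10, output=11
sorted: s=3 (shortest), l=11 (longest), p+q=17
s + l = 14 vs p + q = 17
s + l < p + q (Grashof) with shortest = input link → crank-rocker

crank-rocker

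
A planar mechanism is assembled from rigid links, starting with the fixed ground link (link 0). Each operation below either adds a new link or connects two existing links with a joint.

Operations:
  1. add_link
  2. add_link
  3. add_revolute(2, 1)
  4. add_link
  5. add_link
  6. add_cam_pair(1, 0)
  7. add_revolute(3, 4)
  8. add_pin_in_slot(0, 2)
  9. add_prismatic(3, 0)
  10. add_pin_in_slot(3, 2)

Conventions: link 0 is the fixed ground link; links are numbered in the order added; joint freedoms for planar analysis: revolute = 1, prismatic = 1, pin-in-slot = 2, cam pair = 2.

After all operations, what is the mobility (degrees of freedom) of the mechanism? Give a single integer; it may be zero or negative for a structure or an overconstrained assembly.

link 0 = ground. State L|J1|J2 = 1|0|0
+link1  2|0|0
+link2  3|0|0
R(2,1) f=1→J1  3|1|0
+link3  4|1|0
+link4  5|1|0
C(1,0) f=2→J2  5|1|1
R(3,4) f=1→J1  5|2|1
PS(0,2) f=2→J2  5|2|2
P(3,0) f=1→J1  5|3|2
PS(3,2) f=2→J2  5|3|3
M = 3(5−1)−2·3−3 = 12−6−3 = 3

M = 3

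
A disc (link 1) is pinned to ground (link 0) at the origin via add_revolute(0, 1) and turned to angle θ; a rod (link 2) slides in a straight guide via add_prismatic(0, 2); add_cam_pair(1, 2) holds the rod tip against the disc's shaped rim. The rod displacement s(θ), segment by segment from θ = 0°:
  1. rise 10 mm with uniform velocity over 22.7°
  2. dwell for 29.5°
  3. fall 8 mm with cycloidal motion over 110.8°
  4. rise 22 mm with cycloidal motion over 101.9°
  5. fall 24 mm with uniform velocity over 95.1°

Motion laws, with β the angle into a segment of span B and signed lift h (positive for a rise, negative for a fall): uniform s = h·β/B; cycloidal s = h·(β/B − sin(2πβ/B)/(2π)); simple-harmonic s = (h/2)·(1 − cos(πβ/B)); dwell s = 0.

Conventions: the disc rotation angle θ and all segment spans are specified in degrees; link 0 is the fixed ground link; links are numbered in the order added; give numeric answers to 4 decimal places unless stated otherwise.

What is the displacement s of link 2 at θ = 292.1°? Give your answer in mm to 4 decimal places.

segment 1 (0° to 22.7°, uniform, h = 10) is passed completely: s = 0.0000 + (10) = 10.0000
segment 2 (22.7° to 52.2°, dwell): s unchanged at 10.0000
segment 3 (52.2° to 163°, cycloidal, h = -8) is passed completely: s = 10.0000 + (-8) = 2.0000
segment 4 (163° to 264.9°, cycloidal, h = 22) is passed completely: s = 2.0000 + (22) = 24.0000
θ = 292.1° falls in segment 5 (264.9° to 360°, uniform, h = -24): β = 292.1 − 264.9 = 27.2°, B = 95.1°; Δs = -24·27.2/95.1 = -6.8644; s = 24.0000 − 6.8644 = 17.1356

17.1356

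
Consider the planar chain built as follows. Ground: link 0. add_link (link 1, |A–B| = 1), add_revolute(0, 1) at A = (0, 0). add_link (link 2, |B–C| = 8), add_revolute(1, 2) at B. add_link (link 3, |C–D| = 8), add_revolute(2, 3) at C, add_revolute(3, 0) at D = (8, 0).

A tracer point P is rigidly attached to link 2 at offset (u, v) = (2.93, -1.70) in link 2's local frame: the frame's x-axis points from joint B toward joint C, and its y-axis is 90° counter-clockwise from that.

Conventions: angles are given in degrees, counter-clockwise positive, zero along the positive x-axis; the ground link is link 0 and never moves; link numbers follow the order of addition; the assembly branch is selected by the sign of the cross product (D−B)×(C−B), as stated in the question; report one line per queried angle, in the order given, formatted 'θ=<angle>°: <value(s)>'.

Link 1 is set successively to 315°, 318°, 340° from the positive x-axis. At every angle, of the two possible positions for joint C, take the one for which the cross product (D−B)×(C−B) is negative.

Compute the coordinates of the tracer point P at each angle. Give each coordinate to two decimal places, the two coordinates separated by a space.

A=(0,0), D=(8.00,0)
θ=315°: B = A + 1.00·(cos315°, sin315°) = (0.7071, -0.7071)
θ=315°: |BD| = 7.3271
θ=315°: circle(B,8.00) ∩ circle(D,8.00): a=3.6635, h=7.1119
θ=315°:   candidates: C₊=(3.6672,6.7251) cross=52.109; C₋=(5.0399,-7.4322) cross=-52.109
θ=315°:   branch - wants cross < 0 → take C=(5.0399,-7.4322) (cross=-52.109)
θ=315°: ex = (C−B)/|BC| = (0.5416,-0.8406); ey = (0.8406,0.5416)
θ=315°: P = B + 2.93·ex + -1.70·ey = (0.8649,-4.0909)
θ=318°: B = A + 1.00·(cos318°, sin318°) = (0.7431, -0.6691)
θ=318°: |BD| = 7.2876
θ=318°: circle(B,8.00) ∩ circle(D,8.00): a=3.6438, h=7.1220
θ=318°:   candidates: C₊=(3.7177,6.7573) cross=51.902; C₋=(5.0255,-7.4265) cross=-51.902
θ=318°:   branch - wants cross < 0 → take C=(5.0255,-7.4265) (cross=-51.902)
θ=318°: ex = (C−B)/|BC| = (0.5353,-0.8447); ey = (0.8447,0.5353)
θ=318°: P = B + 2.93·ex + -1.70·ey = (0.8756,-4.0540)
θ=340°: B = A + 1.00·(cos340°, sin340°) = (0.9397, -0.3420)
θ=340°: |BD| = 7.0686
θ=340°: circle(B,8.00) ∩ circle(D,8.00): a=3.5343, h=7.1770
θ=340°:   candidates: C₊=(4.1226,6.9975) cross=50.731; C₋=(4.8171,-7.3396) cross=-50.731
θ=340°:   branch - wants cross < 0 → take C=(4.8171,-7.3396) (cross=-50.731)
θ=340°: ex = (C−B)/|BC| = (0.4847,-0.8747); ey = (0.8747,0.4847)
θ=340°: P = B + 2.93·ex + -1.70·ey = (0.8728,-3.7288)

θ=315°: 0.86 -4.09
θ=318°: 0.88 -4.05
θ=340°: 0.87 -3.73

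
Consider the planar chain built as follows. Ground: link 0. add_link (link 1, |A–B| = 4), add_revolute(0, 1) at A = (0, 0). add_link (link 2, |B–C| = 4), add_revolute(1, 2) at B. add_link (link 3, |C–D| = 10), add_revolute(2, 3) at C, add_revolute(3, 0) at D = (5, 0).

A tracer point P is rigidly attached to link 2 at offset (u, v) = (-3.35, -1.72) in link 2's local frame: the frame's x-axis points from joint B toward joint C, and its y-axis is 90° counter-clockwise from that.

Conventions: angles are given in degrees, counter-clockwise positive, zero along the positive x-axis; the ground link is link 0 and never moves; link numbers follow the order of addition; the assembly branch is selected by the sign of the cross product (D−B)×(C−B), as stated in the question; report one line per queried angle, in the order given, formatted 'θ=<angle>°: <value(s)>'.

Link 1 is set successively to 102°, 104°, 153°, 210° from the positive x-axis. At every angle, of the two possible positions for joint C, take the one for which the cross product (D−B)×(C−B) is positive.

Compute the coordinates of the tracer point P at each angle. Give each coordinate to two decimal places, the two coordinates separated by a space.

A=(0,0), D=(5.00,0)
θ=102°: B = A + 4.00·(cos102°, sin102°) = (-0.8316, 3.9126)
θ=102°: |BD| = 7.0226
θ=102°: circle(B,4.00) ∩ circle(D,10.00): a=-2.4694, h=3.1467
θ=102°:   candidates: C₊=(-1.1291,7.9015) cross=22.098; C₋=(-4.6355,2.6753) cross=-22.098
θ=102°:   branch + wants cross > 0 → take C=(-1.1291,7.9015) (cross=22.098)
θ=102°: ex = (C−B)/|BC| = (-0.0744,0.9972); ey = (-0.9972,-0.0744)
θ=102°: P = B + -3.35·ex + -1.72·ey = (1.1327,0.6998)
θ=104°: B = A + 4.00·(cos104°, sin104°) = (-0.9677, 3.8812)
θ=104°: |BD| = 7.1188
θ=104°: circle(B,4.00) ∩ circle(D,10.00): a=-2.3405, h=3.2438
θ=104°:   candidates: C₊=(-1.1612,7.8765) cross=23.092; C₋=(-4.6983,2.4380) cross=-23.092
θ=104°:   branch + wants cross > 0 → take C=(-1.1612,7.8765) (cross=23.092)
θ=104°: ex = (C−B)/|BC| = (-0.0484,0.9988); ey = (-0.9988,-0.0484)
θ=104°: P = B + -3.35·ex + -1.72·ey = (0.9124,0.6183)
θ=153°: B = A + 4.00·(cos153°, sin153°) = (-3.5640, 1.8160)
θ=153°: |BD| = 8.7544
θ=153°: circle(B,4.00) ∩ circle(D,10.00): a=-0.4203, h=3.9779
θ=153°:   candidates: C₊=(-3.1501,5.7945) cross=34.824; C₋=(-4.8004,-1.9882) cross=-34.824
θ=153°:   branch + wants cross > 0 → take C=(-3.1501,5.7945) (cross=34.824)
θ=153°: ex = (C−B)/|BC| = (0.1035,0.9946); ey = (-0.9946,0.1035)
θ=153°: P = B + -3.35·ex + -1.72·ey = (-2.1999,-1.6940)
θ=210°: B = A + 4.00·(cos210°, sin210°) = (-3.4641, -2.0000)
θ=210°: |BD| = 8.6972
θ=210°: circle(B,4.00) ∩ circle(D,10.00): a=-0.4806, h=3.9710
θ=210°:   candidates: C₊=(-4.8450,1.7541) cross=34.537; C₋=(-3.0186,-5.9751) cross=-34.537
θ=210°:   branch + wants cross > 0 → take C=(-4.8450,1.7541) (cross=34.537)
θ=210°: ex = (C−B)/|BC| = (-0.3452,0.9385); ey = (-0.9385,-0.3452)
θ=210°: P = B + -3.35·ex + -1.72·ey = (-0.6934,-4.5503)

θ=102°: 1.13 0.70
θ=104°: 0.91 0.62
θ=153°: -2.20 -1.69
θ=210°: -0.69 -4.55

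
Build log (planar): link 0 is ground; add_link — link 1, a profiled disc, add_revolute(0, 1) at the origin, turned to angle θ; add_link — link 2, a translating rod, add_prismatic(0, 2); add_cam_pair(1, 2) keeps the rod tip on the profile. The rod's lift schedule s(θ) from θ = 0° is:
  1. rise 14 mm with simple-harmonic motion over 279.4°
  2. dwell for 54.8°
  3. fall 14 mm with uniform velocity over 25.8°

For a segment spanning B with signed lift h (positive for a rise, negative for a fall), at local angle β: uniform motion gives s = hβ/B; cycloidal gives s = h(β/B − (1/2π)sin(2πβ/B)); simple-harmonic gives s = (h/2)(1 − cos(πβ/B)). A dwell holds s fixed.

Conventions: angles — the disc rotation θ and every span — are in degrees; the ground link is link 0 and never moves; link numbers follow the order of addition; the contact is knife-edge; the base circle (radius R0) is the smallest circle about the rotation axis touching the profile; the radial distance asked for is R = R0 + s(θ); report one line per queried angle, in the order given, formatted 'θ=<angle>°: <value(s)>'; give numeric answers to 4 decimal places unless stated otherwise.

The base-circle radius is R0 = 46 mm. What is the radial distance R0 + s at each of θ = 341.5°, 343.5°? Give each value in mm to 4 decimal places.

seg 1 [0°–279.4°] simple-harmonic, h=14: full span → s += 14 → s = 14.0000
seg 2 [279.4°–334.2°] dwell: s stays 14.0000
seg 3 [334.2°–360°] uniform, h=-14: θ=341.5° here. β=7.3, B=25.8. -14·7.3/25.8 = -3.9612 → s = 10.0388
seg 3 [334.2°–360°] uniform, h=-14: θ=343.5° here. β=9.3, B=25.8. -14·9.3/25.8 = -5.0465 → s = 8.9535
θ=341.5°: R = R0 + s = 46 + 10.0388 = 56.0388
θ=343.5°: R = R0 + s = 46 + 8.9535 = 54.9535

θ=341.5°: 56.0388
θ=343.5°: 54.9535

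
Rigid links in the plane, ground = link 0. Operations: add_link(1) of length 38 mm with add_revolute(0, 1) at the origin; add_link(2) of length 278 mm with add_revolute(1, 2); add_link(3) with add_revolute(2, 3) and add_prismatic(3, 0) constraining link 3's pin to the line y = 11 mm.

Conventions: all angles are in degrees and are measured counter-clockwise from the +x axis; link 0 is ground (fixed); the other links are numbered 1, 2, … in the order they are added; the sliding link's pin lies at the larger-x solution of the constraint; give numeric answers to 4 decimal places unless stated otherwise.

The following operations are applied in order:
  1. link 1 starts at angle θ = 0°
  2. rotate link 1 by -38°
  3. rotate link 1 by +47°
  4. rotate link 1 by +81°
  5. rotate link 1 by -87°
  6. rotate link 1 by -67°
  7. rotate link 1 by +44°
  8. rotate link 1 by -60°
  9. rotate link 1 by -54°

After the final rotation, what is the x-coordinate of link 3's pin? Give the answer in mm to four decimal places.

geometry: r = 38 mm, L = 278 mm, e = 11 mm; θ starts at 0°
rotate link 1 by -38°: θ ← 0° -38° = -38°
rotate link 1 by +47°: θ ← -38° +47° = 9°
rotate link 1 by +81°: θ ← 9° +81° = 90°
rotate link 1 by -87°: θ ← 90° -87° = 3°
rotate link 1 by -67°: θ ← 3° -67° = -64°
rotate link 1 by +44°: θ ← -64° +44° = -20°
rotate link 1 by -60°: θ ← -20° -60° = -80°
rotate link 1 by -54°: θ ← -80° -54° = -134°
crank pin P = (r cos θ, r sin θ) = (-26.397018, -27.334912)
h = r sin θ − e = -27.334912 − 11 = -38.334912
x = r cos θ + √(L² − h²) = -26.397018 + 275.344211 = 248.947193

248.9472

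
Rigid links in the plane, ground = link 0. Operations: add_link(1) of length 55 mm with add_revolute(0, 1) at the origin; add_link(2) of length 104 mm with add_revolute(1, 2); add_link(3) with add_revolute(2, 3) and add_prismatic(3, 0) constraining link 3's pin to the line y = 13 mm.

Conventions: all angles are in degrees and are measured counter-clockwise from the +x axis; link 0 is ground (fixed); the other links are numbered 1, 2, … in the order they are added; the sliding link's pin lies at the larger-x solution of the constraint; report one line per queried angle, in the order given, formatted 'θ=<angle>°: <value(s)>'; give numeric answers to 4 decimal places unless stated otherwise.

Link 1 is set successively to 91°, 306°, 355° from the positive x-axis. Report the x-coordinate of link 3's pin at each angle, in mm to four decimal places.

geometry: r = 55 mm, L = 104 mm, e = 13 mm
θ=91°: crank pin P = (r cos θ, r sin θ) = (-0.959882, 54.991623)
θ=91°: h = r sin θ − e = 54.991623 − 13 = 41.991623
θ=91°: x = r cos θ + √(L² − h²) = -0.959882 + 95.145697 = 94.185814
θ=306°: crank pin P = (r cos θ, r sin θ) = (32.328189, -44.495935)
θ=306°: h = r sin θ − e = -44.495935 − 13 = -57.495935
θ=306°: x = r cos θ + √(L² − h²) = 32.328189 + 86.661511 = 118.989700
θ=355°: crank pin P = (r cos θ, r sin θ) = (54.790708, -4.793566)
θ=355°: h = r sin θ − e = -4.793566 − 13 = -17.793566
θ=355°: x = r cos θ + √(L² − h²) = 54.790708 + 102.466526 = 157.257235

θ=91°: 94.1858
θ=306°: 118.9897
θ=355°: 157.2572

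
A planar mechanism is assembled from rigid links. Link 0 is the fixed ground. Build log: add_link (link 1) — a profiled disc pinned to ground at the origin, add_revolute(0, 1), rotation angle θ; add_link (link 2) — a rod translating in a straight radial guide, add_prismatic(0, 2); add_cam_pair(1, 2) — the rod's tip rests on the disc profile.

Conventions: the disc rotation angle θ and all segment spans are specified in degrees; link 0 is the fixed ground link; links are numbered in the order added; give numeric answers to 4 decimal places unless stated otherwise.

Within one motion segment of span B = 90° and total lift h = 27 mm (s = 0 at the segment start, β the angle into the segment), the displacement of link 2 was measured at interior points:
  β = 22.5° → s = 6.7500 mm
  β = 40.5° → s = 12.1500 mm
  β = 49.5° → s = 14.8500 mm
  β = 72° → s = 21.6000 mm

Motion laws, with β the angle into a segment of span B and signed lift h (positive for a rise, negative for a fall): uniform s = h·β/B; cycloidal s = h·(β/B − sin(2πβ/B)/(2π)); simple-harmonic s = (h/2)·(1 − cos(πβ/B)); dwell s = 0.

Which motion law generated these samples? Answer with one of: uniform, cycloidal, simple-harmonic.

candidates at β/B = r: uniform s = h·r (linear in β); cycloidal s = h·(r − sin(2πr)/(2π)); simple-harmonic s = (h/2)(1 − cos(πr))
β=22.5°: printed 6.7500 | uniform 6.7500, cycloidal 2.4528, simple-harmonic 3.9541
β=40.5°: printed 12.1500 | uniform 12.1500, cycloidal 10.8221, simple-harmonic 11.3881
β=49.5°: printed 14.8500 | uniform 14.8500, cycloidal 16.1779, simple-harmonic 15.6119
β=72°: printed 21.6000 | uniform 21.6000, cycloidal 25.6869, simple-harmonic 24.4217
only one law matches every sample → uniform

uniform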